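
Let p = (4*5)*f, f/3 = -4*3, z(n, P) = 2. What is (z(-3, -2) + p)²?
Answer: 515524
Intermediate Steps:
f = -36 (f = 3*(-4*3) = 3*(-12) = -36)
p = -720 (p = (4*5)*(-36) = 20*(-36) = -720)
(z(-3, -2) + p)² = (2 - 720)² = (-718)² = 515524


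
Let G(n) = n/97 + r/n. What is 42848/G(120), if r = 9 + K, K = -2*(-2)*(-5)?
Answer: 498750720/13333 ≈ 37407.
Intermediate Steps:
K = -20 (K = 4*(-5) = -20)
r = -11 (r = 9 - 20 = -11)
G(n) = -11/n + n/97 (G(n) = n/97 - 11/n = -11/n + n/97)
42848/G(120) = 42848/(-11/120 + (1/97)*120) = 42848/(-11*1/120 + 120/97) = 42848/(-11/120 + 120/97) = 42848/(13333/11640) = 42848*(11640/13333) = 498750720/13333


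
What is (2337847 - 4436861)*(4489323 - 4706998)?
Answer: 456902872450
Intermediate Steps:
(2337847 - 4436861)*(4489323 - 4706998) = -2099014*(-217675) = 456902872450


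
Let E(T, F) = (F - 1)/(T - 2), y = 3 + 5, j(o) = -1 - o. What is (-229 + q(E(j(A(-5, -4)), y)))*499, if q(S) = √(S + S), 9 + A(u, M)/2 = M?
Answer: -114271 + 499*√322/23 ≈ -1.1388e+5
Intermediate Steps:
A(u, M) = -18 + 2*M
y = 8
E(T, F) = (-1 + F)/(-2 + T)
q(S) = √2*√S (q(S) = √(2*S) = √2*√S)
(-229 + q(E(j(A(-5, -4)), y)))*499 = (-229 + √2*√((-1 + 8)/(-2 + (-1 - (-18 + 2*(-4))))))*499 = (-229 + √2*√(7/(-2 + (-1 - (-18 - 8)))))*499 = (-229 + √2*√(7/(-2 + (-1 - 1*(-26)))))*499 = (-229 + √2*√(7/(-2 + (-1 + 26))))*499 = (-229 + √2*√(7/(-2 + 25)))*499 = (-229 + √2*√(7/23))*499 = (-229 + √2*(√161/23))*499 = (-229 + √322/23)*499 = -114271 + 499*√322/23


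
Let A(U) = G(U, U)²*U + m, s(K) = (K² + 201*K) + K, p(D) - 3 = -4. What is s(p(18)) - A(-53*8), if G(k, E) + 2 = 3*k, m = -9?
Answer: 688184032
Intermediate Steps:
p(D) = -1 (p(D) = 3 - 4 = -1)
G(k, E) = -2 + 3*k
s(K) = K² + 202*K
A(U) = -9 + U*(-2 + 3*U)² (A(U) = (-2 + 3*U)²*U - 9 = U*(-2 + 3*U)² - 9 = -9 + U*(-2 + 3*U)²)
s(p(18)) - A(-53*8) = -(202 - 1) - (-9 + (-53*8)*(-2 + 3*(-53*8))²) = -1*201 - (-9 - 424*(-2 + 3*(-424))²) = -201 - (-9 - 424*(-2 - 1272)²) = -201 - (-9 - 424*(-1274)²) = -201 - (-9 - 424*1623076) = -201 - (-9 - 688184224) = -201 - 1*(-688184233) = -201 + 688184233 = 688184032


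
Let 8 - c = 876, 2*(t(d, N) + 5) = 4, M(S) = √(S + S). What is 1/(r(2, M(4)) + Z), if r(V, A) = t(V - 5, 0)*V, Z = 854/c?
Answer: -62/433 ≈ -0.14319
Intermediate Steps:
M(S) = √2*√S (M(S) = √(2*S) = √2*√S)
t(d, N) = -3 (t(d, N) = -5 + (½)*4 = -5 + 2 = -3)
c = -868 (c = 8 - 1*876 = 8 - 876 = -868)
Z = -61/62 (Z = 854/(-868) = 854*(-1/868) = -61/62 ≈ -0.98387)
r(V, A) = -3*V
1/(r(2, M(4)) + Z) = 1/(-3*2 - 61/62) = 1/(-6 - 61/62) = 1/(-433/62) = -62/433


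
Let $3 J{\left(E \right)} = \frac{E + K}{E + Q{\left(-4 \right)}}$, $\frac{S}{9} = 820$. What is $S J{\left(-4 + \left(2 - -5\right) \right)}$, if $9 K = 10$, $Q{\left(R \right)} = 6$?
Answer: $\frac{30340}{27} \approx 1123.7$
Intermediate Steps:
$K = \frac{10}{9}$ ($K = \frac{1}{9} \cdot 10 = \frac{10}{9} \approx 1.1111$)
$S = 7380$ ($S = 9 \cdot 820 = 7380$)
$J{\left(E \right)} = \frac{\frac{10}{9} + E}{3 \left(6 + E\right)}$ ($J{\left(E \right)} = \frac{\left(E + \frac{10}{9}\right) \frac{1}{E + 6}}{3} = \frac{\left(\frac{10}{9} + E\right) \frac{1}{6 + E}}{3} = \frac{\frac{1}{6 + E} \left(\frac{10}{9} + E\right)}{3} = \frac{\frac{10}{9} + E}{3 \left(6 + E\right)}$)
$S J{\left(-4 + \left(2 - -5\right) \right)} = 7380 \frac{10 + 9 \left(-4 + \left(2 - -5\right)\right)}{27 \left(6 + \left(-4 + \left(2 - -5\right)\right)\right)} = 7380 \frac{10 + 9 \left(-4 + \left(2 + 5\right)\right)}{27 \left(6 + \left(-4 + \left(2 + 5\right)\right)\right)} = 7380 \frac{10 + 9 \left(-4 + 7\right)}{27 \left(6 + \left(-4 + 7\right)\right)} = 7380 \frac{10 + 9 \cdot 3}{27 \left(6 + 3\right)} = 7380 \frac{10 + 27}{27 \cdot 9} = 7380 \cdot \frac{1}{27} \cdot \frac{1}{9} \cdot 37 = 7380 \cdot \frac{37}{243} = \frac{30340}{27}$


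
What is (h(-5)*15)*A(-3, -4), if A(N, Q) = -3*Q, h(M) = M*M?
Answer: 4500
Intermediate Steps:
h(M) = M²
(h(-5)*15)*A(-3, -4) = ((-5)²*15)*(-3*(-4)) = (25*15)*12 = 375*12 = 4500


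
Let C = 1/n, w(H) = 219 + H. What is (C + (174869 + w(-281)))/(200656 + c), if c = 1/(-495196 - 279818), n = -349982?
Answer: 23707408350911811/27213062006142353 ≈ 0.87118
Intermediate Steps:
C = -1/349982 (C = 1/(-349982) = -1/349982 ≈ -2.8573e-6)
c = -1/775014 (c = 1/(-775014) = -1/775014 ≈ -1.2903e-6)
(C + (174869 + w(-281)))/(200656 + c) = (-1/349982 + (174869 + (219 - 281)))/(200656 - 1/775014) = (-1/349982 + (174869 - 62))/(155511209183/775014) = (-1/349982 + 174807)*(775014/155511209183) = (61179303473/349982)*(775014/155511209183) = 23707408350911811/27213062006142353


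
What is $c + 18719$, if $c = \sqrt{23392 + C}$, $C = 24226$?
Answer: $18719 + \sqrt{47618} \approx 18937.0$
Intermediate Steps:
$c = \sqrt{47618}$ ($c = \sqrt{23392 + 24226} = \sqrt{47618} \approx 218.22$)
$c + 18719 = \sqrt{47618} + 18719 = 18719 + \sqrt{47618}$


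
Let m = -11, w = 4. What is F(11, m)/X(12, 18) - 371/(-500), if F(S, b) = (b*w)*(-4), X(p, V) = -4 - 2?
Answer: -42887/1500 ≈ -28.591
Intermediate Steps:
X(p, V) = -6
F(S, b) = -16*b (F(S, b) = (b*4)*(-4) = (4*b)*(-4) = -16*b)
F(11, m)/X(12, 18) - 371/(-500) = -16*(-11)/(-6) - 371/(-500) = 176*(-⅙) - 371*(-1/500) = -88/3 + 371/500 = -42887/1500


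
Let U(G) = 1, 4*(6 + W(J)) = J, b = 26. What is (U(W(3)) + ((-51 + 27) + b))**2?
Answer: 9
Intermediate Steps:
W(J) = -6 + J/4
(U(W(3)) + ((-51 + 27) + b))**2 = (1 + ((-51 + 27) + 26))**2 = (1 + (-24 + 26))**2 = (1 + 2)**2 = 3**2 = 9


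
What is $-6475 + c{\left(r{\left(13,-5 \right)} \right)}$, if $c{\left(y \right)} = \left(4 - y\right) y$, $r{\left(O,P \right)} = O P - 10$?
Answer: $-12400$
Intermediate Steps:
$r{\left(O,P \right)} = -10 + O P$
$c{\left(y \right)} = y \left(4 - y\right)$
$-6475 + c{\left(r{\left(13,-5 \right)} \right)} = -6475 + \left(-10 + 13 \left(-5\right)\right) \left(4 - \left(-10 + 13 \left(-5\right)\right)\right) = -6475 + \left(-10 - 65\right) \left(4 - \left(-10 - 65\right)\right) = -6475 - 75 \left(4 - -75\right) = -6475 - 75 \left(4 + 75\right) = -6475 - 5925 = -12400$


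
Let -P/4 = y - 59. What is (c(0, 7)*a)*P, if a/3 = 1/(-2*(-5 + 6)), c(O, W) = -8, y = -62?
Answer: 5808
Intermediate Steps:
P = 484 (P = -4*(-62 - 59) = -4*(-121) = 484)
a = -3/2 (a = 3/((-2*(-5 + 6))) = 3/((-2*1)) = 3/(-2) = 3*(-½) = -3/2 ≈ -1.5000)
(c(0, 7)*a)*P = -8*(-3/2)*484 = 12*484 = 5808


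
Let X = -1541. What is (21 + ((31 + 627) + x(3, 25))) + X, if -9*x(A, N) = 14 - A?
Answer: -7769/9 ≈ -863.22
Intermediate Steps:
x(A, N) = -14/9 + A/9 (x(A, N) = -(14 - A)/9 = -14/9 + A/9)
(21 + ((31 + 627) + x(3, 25))) + X = (21 + ((31 + 627) + (-14/9 + (⅑)*3))) - 1541 = (21 + (658 + (-14/9 + ⅓))) - 1541 = (21 + (658 - 11/9)) - 1541 = (21 + 5911/9) - 1541 = 6100/9 - 1541 = -7769/9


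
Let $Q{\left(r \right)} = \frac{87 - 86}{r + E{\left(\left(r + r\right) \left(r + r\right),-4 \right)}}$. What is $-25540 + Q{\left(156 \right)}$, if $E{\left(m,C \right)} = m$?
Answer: $- \frac{2490149999}{97500} \approx -25540.0$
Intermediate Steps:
$Q{\left(r \right)} = \frac{1}{r + 4 r^{2}}$ ($Q{\left(r \right)} = \frac{87 - 86}{r + \left(r + r\right) \left(r + r\right)} = 1 \frac{1}{r + 2 r 2 r} = 1 \frac{1}{r + 4 r^{2}} = \frac{1}{r + 4 r^{2}}$)
$-25540 + Q{\left(156 \right)} = -25540 + \frac{1}{156 \left(1 + 4 \cdot 156\right)} = -25540 + \frac{1}{156 \left(1 + 624\right)} = -25540 + \frac{1}{156 \cdot 625} = -25540 + \frac{1}{156} \cdot \frac{1}{625} = -25540 + \frac{1}{97500} = - \frac{2490149999}{97500}$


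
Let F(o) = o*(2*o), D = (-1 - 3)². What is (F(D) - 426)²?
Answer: 7396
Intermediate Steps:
D = 16 (D = (-4)² = 16)
F(o) = 2*o²
(F(D) - 426)² = (2*16² - 426)² = (2*256 - 426)² = (512 - 426)² = 86² = 7396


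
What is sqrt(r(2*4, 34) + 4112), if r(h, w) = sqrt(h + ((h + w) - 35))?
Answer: sqrt(4112 + sqrt(15)) ≈ 64.155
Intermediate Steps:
r(h, w) = sqrt(-35 + w + 2*h) (r(h, w) = sqrt(h + (-35 + h + w)) = sqrt(-35 + w + 2*h))
sqrt(r(2*4, 34) + 4112) = sqrt(sqrt(-35 + 34 + 2*(2*4)) + 4112) = sqrt(sqrt(-35 + 34 + 2*8) + 4112) = sqrt(sqrt(-35 + 34 + 16) + 4112) = sqrt(sqrt(15) + 4112) = sqrt(4112 + sqrt(15))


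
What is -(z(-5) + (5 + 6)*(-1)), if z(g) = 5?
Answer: 6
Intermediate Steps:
-(z(-5) + (5 + 6)*(-1)) = -(5 + (5 + 6)*(-1)) = -(5 + 11*(-1)) = -(5 - 11) = -1*(-6) = 6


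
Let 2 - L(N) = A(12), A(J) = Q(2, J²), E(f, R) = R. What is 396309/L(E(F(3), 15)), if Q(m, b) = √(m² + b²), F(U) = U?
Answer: -132103/3456 - 132103*√5185/3456 ≈ -2790.6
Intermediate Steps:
Q(m, b) = √(b² + m²)
A(J) = √(4 + J⁴) (A(J) = √((J²)² + 2²) = √(J⁴ + 4) = √(4 + J⁴))
L(N) = 2 - 2*√5185 (L(N) = 2 - √(4 + 12⁴) = 2 - √(4 + 20736) = 2 - √20740 = 2 - 2*√5185)
396309/L(E(F(3), 15)) = 396309/(2 - 2*√5185)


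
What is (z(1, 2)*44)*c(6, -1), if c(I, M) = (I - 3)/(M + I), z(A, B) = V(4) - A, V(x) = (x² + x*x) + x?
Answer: 924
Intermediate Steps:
V(x) = x + 2*x² (V(x) = (x² + x²) + x = 2*x² + x = x + 2*x²)
z(A, B) = 36 - A (z(A, B) = 4*(1 + 2*4) - A = 4*(1 + 8) - A = 4*9 - A = 36 - A)
c(I, M) = (-3 + I)/(I + M)
(z(1, 2)*44)*c(6, -1) = ((36 - 1*1)*44)*((-3 + 6)/(6 - 1)) = ((36 - 1)*44)*(3/5) = (35*44)*((⅕)*3) = 1540*(⅗) = 924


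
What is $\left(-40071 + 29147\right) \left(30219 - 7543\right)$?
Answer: $-247712624$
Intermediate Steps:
$\left(-40071 + 29147\right) \left(30219 - 7543\right) = \left(-10924\right) 22676 = -247712624$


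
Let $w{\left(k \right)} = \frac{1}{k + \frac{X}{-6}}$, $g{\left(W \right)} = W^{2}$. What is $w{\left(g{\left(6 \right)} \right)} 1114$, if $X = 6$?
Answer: $\frac{1114}{35} \approx 31.829$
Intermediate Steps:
$w{\left(k \right)} = \frac{1}{-1 + k}$ ($w{\left(k \right)} = \frac{1}{k + \frac{6}{-6}} = \frac{1}{k + 6 \left(- \frac{1}{6}\right)} = \frac{1}{k - 1} = \frac{1}{-1 + k}$)
$w{\left(g{\left(6 \right)} \right)} 1114 = \frac{1}{-1 + 6^{2}} \cdot 1114 = \frac{1}{-1 + 36} \cdot 1114 = \frac{1}{35} \cdot 1114 = \frac{1114}{35}$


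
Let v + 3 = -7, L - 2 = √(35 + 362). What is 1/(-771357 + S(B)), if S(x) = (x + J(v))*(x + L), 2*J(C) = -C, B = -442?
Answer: -579077/335254357236 + 437*√397/335254357236 ≈ -1.7013e-6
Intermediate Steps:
L = 2 + √397 (L = 2 + √(35 + 362) = 2 + √397 ≈ 21.925)
v = -10 (v = -3 - 7 = -10)
J(C) = -C/2 (J(C) = (-C)/2 = -C/2)
S(x) = (5 + x)*(2 + x + √397) (S(x) = (x - ½*(-10))*(x + (2 + √397)) = (x + 5)*(2 + x + √397) = (5 + x)*(2 + x + √397))
1/(-771357 + S(B)) = 1/(-771357 + (10 + (-442)² + 5*√397 + 7*(-442) - 442*√397)) = 1/(-771357 + (10 + 195364 + 5*√397 - 3094 - 442*√397)) = 1/(-771357 + (192280 - 437*√397)) = 1/(-579077 - 437*√397)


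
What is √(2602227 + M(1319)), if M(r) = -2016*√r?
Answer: √(2602227 - 2016*√1319) ≈ 1590.3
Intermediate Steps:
√(2602227 + M(1319)) = √(2602227 - 2016*√1319)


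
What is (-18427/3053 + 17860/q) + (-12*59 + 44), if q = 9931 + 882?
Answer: -22064751667/33012089 ≈ -668.38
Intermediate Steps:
q = 10813
(-18427/3053 + 17860/q) + (-12*59 + 44) = (-18427/3053 + 17860/10813) + (-12*59 + 44) = (-18427*1/3053 + 17860*(1/10813)) + (-708 + 44) = (-18427/3053 + 17860/10813) - 664 = -144724571/33012089 - 664 = -22064751667/33012089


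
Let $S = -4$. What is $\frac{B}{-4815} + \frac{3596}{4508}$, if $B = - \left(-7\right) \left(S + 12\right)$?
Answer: $\frac{4265573}{5426505} \approx 0.78606$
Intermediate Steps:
$B = 56$ ($B = - \left(-7\right) \left(-4 + 12\right) = - \left(-7\right) 8 = \left(-1\right) \left(-56\right) = 56$)
$\frac{B}{-4815} + \frac{3596}{4508} = \frac{56}{-4815} + \frac{3596}{4508} = 56 \left(- \frac{1}{4815}\right) + 3596 \cdot \frac{1}{4508} = - \frac{56}{4815} + \frac{899}{1127} = \frac{4265573}{5426505}$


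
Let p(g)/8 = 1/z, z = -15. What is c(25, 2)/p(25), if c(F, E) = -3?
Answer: 45/8 ≈ 5.6250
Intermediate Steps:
p(g) = -8/15 (p(g) = 8/(-15) = 8*(-1/15) = -8/15)
c(25, 2)/p(25) = -3/(-8/15) = -3*(-15/8) = 45/8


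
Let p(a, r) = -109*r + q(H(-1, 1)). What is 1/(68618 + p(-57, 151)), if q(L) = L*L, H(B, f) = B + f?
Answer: 1/52159 ≈ 1.9172e-5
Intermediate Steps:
q(L) = L²
p(a, r) = -109*r (p(a, r) = -109*r + (-1 + 1)² = -109*r + 0² = -109*r + 0 = -109*r)
1/(68618 + p(-57, 151)) = 1/(68618 - 109*151) = 1/(68618 - 16459) = 1/52159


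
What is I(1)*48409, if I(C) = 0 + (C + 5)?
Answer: 290454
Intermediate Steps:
I(C) = 5 + C (I(C) = 0 + (5 + C) = 5 + C)
I(1)*48409 = (5 + 1)*48409 = 6*48409 = 290454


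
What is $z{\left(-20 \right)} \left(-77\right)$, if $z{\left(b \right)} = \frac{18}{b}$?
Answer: $\frac{693}{10} \approx 69.3$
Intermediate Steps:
$z{\left(-20 \right)} \left(-77\right) = \frac{18}{-20} \left(-77\right) = 18 \left(- \frac{1}{20}\right) \left(-77\right) = \left(- \frac{9}{10}\right) \left(-77\right) = \frac{693}{10}$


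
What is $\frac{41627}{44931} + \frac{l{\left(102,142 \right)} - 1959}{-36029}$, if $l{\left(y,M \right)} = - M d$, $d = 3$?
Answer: $\frac{1606939618}{1618818999} \approx 0.99266$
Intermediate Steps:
$l{\left(y,M \right)} = - 3 M$ ($l{\left(y,M \right)} = - M 3 = - 3 M$)
$\frac{41627}{44931} + \frac{l{\left(102,142 \right)} - 1959}{-36029} = \frac{41627}{44931} + \frac{\left(-3\right) 142 - 1959}{-36029} = 41627 \cdot \frac{1}{44931} + \left(-426 - 1959\right) \left(- \frac{1}{36029}\right) = \frac{41627}{44931} - - \frac{2385}{36029} = \frac{41627}{44931} + \frac{2385}{36029} = \frac{1606939618}{1618818999}$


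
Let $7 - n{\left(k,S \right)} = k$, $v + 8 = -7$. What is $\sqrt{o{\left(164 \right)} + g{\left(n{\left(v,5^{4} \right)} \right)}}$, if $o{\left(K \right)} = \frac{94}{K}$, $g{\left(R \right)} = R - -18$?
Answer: $\frac{\sqrt{272814}}{82} \approx 6.3697$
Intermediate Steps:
$v = -15$ ($v = -8 - 7 = -15$)
$n{\left(k,S \right)} = 7 - k$
$g{\left(R \right)} = 18 + R$ ($g{\left(R \right)} = R + 18 = 18 + R$)
$\sqrt{o{\left(164 \right)} + g{\left(n{\left(v,5^{4} \right)} \right)}} = \sqrt{\frac{94}{164} + \left(18 + \left(7 - -15\right)\right)} = \sqrt{94 \cdot \frac{1}{164} + \left(18 + \left(7 + 15\right)\right)} = \sqrt{\frac{47}{82} + \left(18 + 22\right)} = \sqrt{\frac{47}{82} + 40} = \sqrt{\frac{3327}{82}} = \frac{\sqrt{272814}}{82}$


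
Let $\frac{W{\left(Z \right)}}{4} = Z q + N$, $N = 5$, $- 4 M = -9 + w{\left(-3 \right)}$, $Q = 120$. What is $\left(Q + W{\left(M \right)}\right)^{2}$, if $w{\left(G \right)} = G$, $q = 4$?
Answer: $35344$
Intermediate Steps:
$M = 3$ ($M = - \frac{-9 - 3}{4} = \left(- \frac{1}{4}\right) \left(-12\right) = 3$)
$W{\left(Z \right)} = 20 + 16 Z$ ($W{\left(Z \right)} = 4 \left(Z 4 + 5\right) = 4 \left(4 Z + 5\right) = 4 \left(5 + 4 Z\right) = 20 + 16 Z$)
$\left(Q + W{\left(M \right)}\right)^{2} = \left(120 + \left(20 + 16 \cdot 3\right)\right)^{2} = \left(120 + \left(20 + 48\right)\right)^{2} = \left(120 + 68\right)^{2} = 188^{2} = 35344$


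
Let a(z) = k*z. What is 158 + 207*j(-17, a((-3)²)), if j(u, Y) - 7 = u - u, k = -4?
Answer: 1607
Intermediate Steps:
a(z) = -4*z
j(u, Y) = 7 (j(u, Y) = 7 + (u - u) = 7 + 0 = 7)
158 + 207*j(-17, a((-3)²)) = 158 + 207*7 = 158 + 1449 = 1607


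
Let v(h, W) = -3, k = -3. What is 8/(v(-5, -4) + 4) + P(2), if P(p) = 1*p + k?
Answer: 7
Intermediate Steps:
P(p) = -3 + p (P(p) = 1*p - 3 = p - 3 = -3 + p)
8/(v(-5, -4) + 4) + P(2) = 8/(-3 + 4) + (-3 + 2) = 8/1 - 1 = 1*8 - 1 = 8 - 1 = 7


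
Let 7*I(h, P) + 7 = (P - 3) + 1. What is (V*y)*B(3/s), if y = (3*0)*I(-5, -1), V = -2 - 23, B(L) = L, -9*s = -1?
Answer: 0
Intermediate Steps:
s = 1/9 (s = -1/9*(-1) = 1/9 ≈ 0.11111)
V = -25
I(h, P) = -9/7 + P/7 (I(h, P) = -1 + ((P - 3) + 1)/7 = -1 + ((-3 + P) + 1)/7 = -1 + (-2 + P)/7 = -1 + (-2/7 + P/7) = -9/7 + P/7)
y = 0 (y = (3*0)*(-9/7 + (1/7)*(-1)) = 0*(-9/7 - 1/7) = 0*(-10/7) = 0)
(V*y)*B(3/s) = (-25*0)*(3/(1/9)) = 0*(3*9) = 0*27 = 0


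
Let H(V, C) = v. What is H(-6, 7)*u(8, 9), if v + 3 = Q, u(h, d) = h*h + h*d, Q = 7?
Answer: 544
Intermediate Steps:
u(h, d) = h**2 + d*h
v = 4 (v = -3 + 7 = 4)
H(V, C) = 4
H(-6, 7)*u(8, 9) = 4*(8*(9 + 8)) = 4*(8*17) = 4*136 = 544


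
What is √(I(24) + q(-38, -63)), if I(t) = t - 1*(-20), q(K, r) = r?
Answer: I*√19 ≈ 4.3589*I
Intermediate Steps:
I(t) = 20 + t (I(t) = t + 20 = 20 + t)
√(I(24) + q(-38, -63)) = √((20 + 24) - 63) = √(44 - 63) = √(-19) = I*√19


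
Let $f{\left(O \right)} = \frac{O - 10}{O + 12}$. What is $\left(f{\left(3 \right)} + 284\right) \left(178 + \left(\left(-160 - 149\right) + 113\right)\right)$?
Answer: $- \frac{25518}{5} \approx -5103.6$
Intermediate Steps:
$f{\left(O \right)} = \frac{-10 + O}{12 + O}$
$\left(f{\left(3 \right)} + 284\right) \left(178 + \left(\left(-160 - 149\right) + 113\right)\right) = \left(\frac{-10 + 3}{12 + 3} + 284\right) \left(178 + \left(\left(-160 - 149\right) + 113\right)\right) = \left(\frac{1}{15} \left(-7\right) + 284\right) \left(178 + \left(-309 + 113\right)\right) = \left(\frac{1}{15} \left(-7\right) + 284\right) \left(178 - 196\right) = \left(- \frac{7}{15} + 284\right) \left(-18\right) = \frac{4253}{15} \left(-18\right) = - \frac{25518}{5}$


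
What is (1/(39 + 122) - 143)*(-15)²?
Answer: -5179950/161 ≈ -32174.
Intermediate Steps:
(1/(39 + 122) - 143)*(-15)² = (1/161 - 143)*225 = -23022/161*225 = -5179950/161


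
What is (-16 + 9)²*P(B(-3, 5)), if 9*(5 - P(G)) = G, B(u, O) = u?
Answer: 784/3 ≈ 261.33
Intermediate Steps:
P(G) = 5 - G/9
(-16 + 9)²*P(B(-3, 5)) = (-16 + 9)²*(5 - ⅑*(-3)) = (-7)²*(5 + ⅓) = 49*(16/3) = 784/3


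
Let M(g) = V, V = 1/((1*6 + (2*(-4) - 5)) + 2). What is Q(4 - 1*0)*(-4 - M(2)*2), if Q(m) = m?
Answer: -72/5 ≈ -14.400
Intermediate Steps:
V = -1/5 (V = 1/((6 + (-8 - 5)) + 2) = 1/((6 - 13) + 2) = 1/(-7 + 2) = 1/(-5) = -1/5 ≈ -0.20000)
M(g) = -1/5
Q(4 - 1*0)*(-4 - M(2)*2) = (4 - 1*0)*(-4 - 1*(-1/5)*2) = (4 + 0)*(-4 + (1/5)*2) = 4*(-4 + 2/5) = 4*(-18/5) = -72/5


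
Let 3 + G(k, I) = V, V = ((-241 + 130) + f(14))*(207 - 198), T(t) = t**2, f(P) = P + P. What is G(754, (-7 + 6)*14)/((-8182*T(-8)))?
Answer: 375/261824 ≈ 0.0014323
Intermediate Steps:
f(P) = 2*P
V = -747 (V = ((-241 + 130) + 2*14)*(207 - 198) = (-111 + 28)*9 = -83*9 = -747)
G(k, I) = -750 (G(k, I) = -3 - 747 = -750)
G(754, (-7 + 6)*14)/((-8182*T(-8))) = -750/((-8182*(-8)**2)) = -750/((-8182*64)) = -750/(-523648) = -750*(-1/523648) = 375/261824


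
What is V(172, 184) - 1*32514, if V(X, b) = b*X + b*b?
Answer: 32990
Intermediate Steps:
V(X, b) = b**2 + X*b (V(X, b) = X*b + b**2 = b**2 + X*b)
V(172, 184) - 1*32514 = 184*(172 + 184) - 1*32514 = 184*356 - 32514 = 65504 - 32514 = 32990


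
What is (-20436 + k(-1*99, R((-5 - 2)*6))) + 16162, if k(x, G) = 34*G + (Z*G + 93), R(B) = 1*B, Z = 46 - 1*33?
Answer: -6155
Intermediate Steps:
Z = 13 (Z = 46 - 33 = 13)
R(B) = B
k(x, G) = 93 + 47*G (k(x, G) = 34*G + (13*G + 93) = 34*G + (93 + 13*G) = 93 + 47*G)
(-20436 + k(-1*99, R((-5 - 2)*6))) + 16162 = (-20436 + (93 + 47*((-5 - 2)*6))) + 16162 = (-20436 + (93 + 47*(-7*6))) + 16162 = (-20436 + (93 + 47*(-42))) + 16162 = (-20436 + (93 - 1974)) + 16162 = (-20436 - 1881) + 16162 = -22317 + 16162 = -6155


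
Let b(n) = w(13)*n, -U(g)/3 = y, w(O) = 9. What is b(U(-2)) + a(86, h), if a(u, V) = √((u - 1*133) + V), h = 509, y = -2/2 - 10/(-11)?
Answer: 27/11 + √462 ≈ 23.949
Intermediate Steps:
y = -1/11 (y = -2*½ - 10*(-1/11) = -1 + 10/11 = -1/11 ≈ -0.090909)
U(g) = 3/11 (U(g) = -3*(-1/11) = 3/11)
b(n) = 9*n
a(u, V) = √(-133 + V + u) (a(u, V) = √((u - 133) + V) = √((-133 + u) + V) = √(-133 + V + u))
b(U(-2)) + a(86, h) = 9*(3/11) + √(-133 + 509 + 86) = 27/11 + √462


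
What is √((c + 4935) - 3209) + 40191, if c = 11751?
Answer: 40191 + √13477 ≈ 40307.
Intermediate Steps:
√((c + 4935) - 3209) + 40191 = √((11751 + 4935) - 3209) + 40191 = √(16686 - 3209) + 40191 = √13477 + 40191 = 40191 + √13477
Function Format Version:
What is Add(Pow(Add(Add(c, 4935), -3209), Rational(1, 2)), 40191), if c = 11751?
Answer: Add(40191, Pow(13477, Rational(1, 2))) ≈ 40307.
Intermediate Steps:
Add(Pow(Add(Add(c, 4935), -3209), Rational(1, 2)), 40191) = Add(Pow(Add(Add(11751, 4935), -3209), Rational(1, 2)), 40191) = Add(Pow(Add(16686, -3209), Rational(1, 2)), 40191) = Add(Pow(13477, Rational(1, 2)), 40191) = Add(40191, Pow(13477, Rational(1, 2)))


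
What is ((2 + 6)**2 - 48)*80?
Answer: 1280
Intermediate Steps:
((2 + 6)**2 - 48)*80 = (8**2 - 48)*80 = (64 - 48)*80 = 16*80 = 1280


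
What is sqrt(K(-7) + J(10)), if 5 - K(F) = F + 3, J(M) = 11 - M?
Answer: sqrt(10) ≈ 3.1623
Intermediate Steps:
K(F) = 2 - F (K(F) = 5 - (F + 3) = 5 - (3 + F) = 5 + (-3 - F) = 2 - F)
sqrt(K(-7) + J(10)) = sqrt((2 - 1*(-7)) + (11 - 1*10)) = sqrt((2 + 7) + (11 - 10)) = sqrt(9 + 1) = sqrt(10)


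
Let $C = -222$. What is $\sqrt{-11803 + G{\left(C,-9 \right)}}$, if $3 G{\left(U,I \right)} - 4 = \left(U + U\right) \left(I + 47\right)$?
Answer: $\frac{i \sqrt{156831}}{3} \approx 132.01 i$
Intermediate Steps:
$G{\left(U,I \right)} = \frac{4}{3} + \frac{2 U \left(47 + I\right)}{3}$ ($G{\left(U,I \right)} = \frac{4}{3} + \frac{\left(U + U\right) \left(I + 47\right)}{3} = \frac{4}{3} + \frac{2 U \left(47 + I\right)}{3}$)
$\sqrt{-11803 + G{\left(C,-9 \right)}} = \sqrt{-11803 + \left(\frac{4}{3} + \frac{94}{3} \left(-222\right) + \frac{2}{3} \left(-9\right) \left(-222\right)\right)} = \sqrt{-11803 + \left(\frac{4}{3} - 6956 + 1332\right)} = \sqrt{-11803 - \frac{16868}{3}} = \sqrt{- \frac{52277}{3}} = \frac{i \sqrt{156831}}{3}$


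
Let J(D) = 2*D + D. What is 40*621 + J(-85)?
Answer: 24585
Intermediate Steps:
J(D) = 3*D
40*621 + J(-85) = 40*621 + 3*(-85) = 24840 - 255 = 24585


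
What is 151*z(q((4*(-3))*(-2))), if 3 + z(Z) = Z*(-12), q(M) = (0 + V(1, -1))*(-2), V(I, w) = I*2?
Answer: 6795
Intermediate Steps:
V(I, w) = 2*I
q(M) = -4 (q(M) = (0 + 2*1)*(-2) = (0 + 2)*(-2) = 2*(-2) = -4)
z(Z) = -3 - 12*Z (z(Z) = -3 + Z*(-12) = -3 - 12*Z)
151*z(q((4*(-3))*(-2))) = 151*(-3 - 12*(-4)) = 151*(-3 + 48) = 151*45 = 6795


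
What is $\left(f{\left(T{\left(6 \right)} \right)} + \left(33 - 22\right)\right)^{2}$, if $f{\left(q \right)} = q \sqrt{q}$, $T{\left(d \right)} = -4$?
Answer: $57 - 176 i \approx 57.0 - 176.0 i$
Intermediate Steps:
$f{\left(q \right)} = q^{\frac{3}{2}}$
$\left(f{\left(T{\left(6 \right)} \right)} + \left(33 - 22\right)\right)^{2} = \left(\left(-4\right)^{\frac{3}{2}} + \left(33 - 22\right)\right)^{2} = \left(- 8 i + \left(33 - 22\right)\right)^{2} = \left(- 8 i + 11\right)^{2} = \left(11 - 8 i\right)^{2}$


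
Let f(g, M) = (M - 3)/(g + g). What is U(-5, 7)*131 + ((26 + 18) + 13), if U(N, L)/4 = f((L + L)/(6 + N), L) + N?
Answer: -17417/7 ≈ -2488.1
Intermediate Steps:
f(g, M) = (-3 + M)/(2*g) (f(g, M) = (-3 + M)/((2*g)) = (-3 + M)*(1/(2*g)) = (-3 + M)/(2*g))
U(N, L) = 4*N + (-3 + L)*(6 + N)/L (U(N, L) = 4*((-3 + L)/(2*(((L + L)/(6 + N)))) + N) = 4*((-3 + L)/(2*(((2*L)/(6 + N)))) + N) = 4*((-3 + L)/(2*((2*L/(6 + N)))) + N) = 4*(((6 + N)/(2*L))*(-3 + L)/2 + N) = 4*((-3 + L)*(6 + N)/(4*L) + N) = 4*(N + (-3 + L)*(6 + N)/(4*L)) = 4*N + (-3 + L)*(6 + N)/L)
U(-5, 7)*131 + ((26 + 18) + 13) = (((-3 + 7)*(6 - 5) + 4*7*(-5))/7)*131 + ((26 + 18) + 13) = ((4*1 - 140)/7)*131 + (44 + 13) = ((4 - 140)/7)*131 + 57 = ((⅐)*(-136))*131 + 57 = -136/7*131 + 57 = -17816/7 + 57 = -17417/7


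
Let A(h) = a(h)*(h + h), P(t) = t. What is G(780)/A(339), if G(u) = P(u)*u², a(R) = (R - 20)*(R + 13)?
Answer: 2471625/396517 ≈ 6.2333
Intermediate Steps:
a(R) = (-20 + R)*(13 + R)
A(h) = 2*h*(-260 + h² - 7*h) (A(h) = (-260 + h² - 7*h)*(h + h) = (-260 + h² - 7*h)*(2*h) = 2*h*(-260 + h² - 7*h))
G(u) = u³ (G(u) = u*u² = u³)
G(780)/A(339) = 780³/((2*339*(-260 + 339² - 7*339))) = 474552000/((2*339*(-260 + 114921 - 2373))) = 474552000/((2*339*112288)) = 474552000/76131264 = 474552000*(1/76131264) = 2471625/396517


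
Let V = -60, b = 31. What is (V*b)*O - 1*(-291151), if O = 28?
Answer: 239071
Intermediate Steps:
(V*b)*O - 1*(-291151) = -60*31*28 - 1*(-291151) = -1860*28 + 291151 = -52080 + 291151 = 239071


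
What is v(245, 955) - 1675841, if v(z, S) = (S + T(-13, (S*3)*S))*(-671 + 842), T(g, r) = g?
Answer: -1514759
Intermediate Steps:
v(z, S) = -2223 + 171*S (v(z, S) = (S - 13)*(-671 + 842) = (-13 + S)*171 = -2223 + 171*S)
v(245, 955) - 1675841 = (-2223 + 171*955) - 1675841 = (-2223 + 163305) - 1675841 = 161082 - 1675841 = -1514759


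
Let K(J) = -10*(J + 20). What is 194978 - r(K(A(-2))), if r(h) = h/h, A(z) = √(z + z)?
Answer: 194977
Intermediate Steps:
A(z) = √2*√z (A(z) = √(2*z) = √2*√z)
K(J) = -200 - 10*J (K(J) = -10*(20 + J) = -200 - 10*J)
r(h) = 1
194978 - r(K(A(-2))) = 194978 - 1*1 = 194978 - 1 = 194977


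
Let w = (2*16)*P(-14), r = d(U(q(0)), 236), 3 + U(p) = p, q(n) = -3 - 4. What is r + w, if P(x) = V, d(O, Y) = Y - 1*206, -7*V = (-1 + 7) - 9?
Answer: 306/7 ≈ 43.714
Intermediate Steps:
q(n) = -7
U(p) = -3 + p
V = 3/7 (V = -((-1 + 7) - 9)/7 = -(6 - 9)/7 = -1/7*(-3) = 3/7 ≈ 0.42857)
d(O, Y) = -206 + Y (d(O, Y) = Y - 206 = -206 + Y)
P(x) = 3/7
r = 30 (r = -206 + 236 = 30)
w = 96/7 (w = (2*16)*(3/7) = 32*(3/7) = 96/7 ≈ 13.714)
r + w = 30 + 96/7 = 306/7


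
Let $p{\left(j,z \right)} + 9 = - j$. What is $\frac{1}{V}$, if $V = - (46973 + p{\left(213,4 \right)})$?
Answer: $- \frac{1}{46751} \approx -2.139 \cdot 10^{-5}$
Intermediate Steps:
$p{\left(j,z \right)} = -9 - j$
$V = -46751$ ($V = - (46973 - 222) = \left(-1\right) 46751 = -46751$)
$\frac{1}{V} = \frac{1}{-46751} = - \frac{1}{46751}$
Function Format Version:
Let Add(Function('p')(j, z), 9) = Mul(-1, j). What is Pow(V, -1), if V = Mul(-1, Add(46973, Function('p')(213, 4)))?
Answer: Rational(-1, 46751) ≈ -2.1390e-5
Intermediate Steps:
Function('p')(j, z) = Add(-9, Mul(-1, j))
V = -46751 (V = Mul(-1, Add(46973, Add(-9, Mul(-1, 213)))) = Mul(-1, Add(46973, Add(-9, -213))) = Mul(-1, Add(46973, -222)) = Mul(-1, 46751) = -46751)
Pow(V, -1) = Pow(-46751, -1) = Rational(-1, 46751)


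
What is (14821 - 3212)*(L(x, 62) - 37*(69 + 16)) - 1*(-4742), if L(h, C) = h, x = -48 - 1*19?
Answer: -37283366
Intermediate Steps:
x = -67 (x = -48 - 19 = -67)
(14821 - 3212)*(L(x, 62) - 37*(69 + 16)) - 1*(-4742) = (14821 - 3212)*(-67 - 37*(69 + 16)) - 1*(-4742) = 11609*(-67 - 37*85) + 4742 = 11609*(-67 - 3145) + 4742 = 11609*(-3212) + 4742 = -37288108 + 4742 = -37283366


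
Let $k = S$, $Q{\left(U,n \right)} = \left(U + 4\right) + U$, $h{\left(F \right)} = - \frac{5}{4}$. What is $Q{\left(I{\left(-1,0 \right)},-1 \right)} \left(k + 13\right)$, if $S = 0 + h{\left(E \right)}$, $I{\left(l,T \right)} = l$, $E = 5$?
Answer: $\frac{47}{2} \approx 23.5$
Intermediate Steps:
$h{\left(F \right)} = - \frac{5}{4}$ ($h{\left(F \right)} = \left(-5\right) \frac{1}{4} = - \frac{5}{4}$)
$Q{\left(U,n \right)} = 4 + 2 U$ ($Q{\left(U,n \right)} = \left(4 + U\right) + U = 4 + 2 U$)
$S = - \frac{5}{4}$ ($S = 0 - \frac{5}{4} = - \frac{5}{4} \approx -1.25$)
$k = - \frac{5}{4} \approx -1.25$
$Q{\left(I{\left(-1,0 \right)},-1 \right)} \left(k + 13\right) = \left(4 + 2 \left(-1\right)\right) \left(- \frac{5}{4} + 13\right) = \left(4 - 2\right) \frac{47}{4} = 2 \cdot \frac{47}{4} = \frac{47}{2}$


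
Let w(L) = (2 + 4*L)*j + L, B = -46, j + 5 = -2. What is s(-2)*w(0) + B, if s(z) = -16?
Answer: 178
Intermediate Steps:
j = -7 (j = -5 - 2 = -7)
w(L) = -14 - 27*L (w(L) = (2 + 4*L)*(-7) + L = (-14 - 28*L) + L = -14 - 27*L)
s(-2)*w(0) + B = -16*(-14 - 27*0) - 46 = -16*(-14 + 0) - 46 = -16*(-14) - 46 = 224 - 46 = 178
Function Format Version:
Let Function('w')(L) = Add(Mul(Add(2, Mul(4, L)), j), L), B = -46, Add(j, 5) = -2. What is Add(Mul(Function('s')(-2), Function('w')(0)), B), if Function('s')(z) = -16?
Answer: 178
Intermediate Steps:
j = -7 (j = Add(-5, -2) = -7)
Function('w')(L) = Add(-14, Mul(-27, L)) (Function('w')(L) = Add(Mul(Add(2, Mul(4, L)), -7), L) = Add(Add(-14, Mul(-28, L)), L) = Add(-14, Mul(-27, L)))
Add(Mul(Function('s')(-2), Function('w')(0)), B) = Add(Mul(-16, Add(-14, Mul(-27, 0))), -46) = Add(Mul(-16, Add(-14, 0)), -46) = Add(Mul(-16, -14), -46) = Add(224, -46) = 178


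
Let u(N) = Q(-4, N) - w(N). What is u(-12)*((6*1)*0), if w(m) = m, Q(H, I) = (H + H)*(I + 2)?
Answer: 0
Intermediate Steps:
Q(H, I) = 2*H*(2 + I) (Q(H, I) = (2*H)*(2 + I) = 2*H*(2 + I))
u(N) = -16 - 9*N (u(N) = 2*(-4)*(2 + N) - N = (-16 - 8*N) - N = -16 - 9*N)
u(-12)*((6*1)*0) = (-16 - 9*(-12))*((6*1)*0) = (-16 + 108)*(6*0) = 92*0 = 0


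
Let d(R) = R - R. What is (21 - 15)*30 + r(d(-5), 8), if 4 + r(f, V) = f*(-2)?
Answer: 176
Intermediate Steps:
d(R) = 0
r(f, V) = -4 - 2*f (r(f, V) = -4 + f*(-2) = -4 - 2*f)
(21 - 15)*30 + r(d(-5), 8) = (21 - 15)*30 + (-4 - 2*0) = 6*30 + (-4 + 0) = 180 - 4 = 176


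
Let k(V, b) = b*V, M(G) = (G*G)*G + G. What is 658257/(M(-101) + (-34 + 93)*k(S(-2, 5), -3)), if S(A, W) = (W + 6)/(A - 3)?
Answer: -3291285/5150063 ≈ -0.63908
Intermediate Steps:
S(A, W) = (6 + W)/(-3 + A)
M(G) = G + G**3 (M(G) = G**2*G + G = G**3 + G = G + G**3)
k(V, b) = V*b
658257/(M(-101) + (-34 + 93)*k(S(-2, 5), -3)) = 658257/((-101 + (-101)**3) + (-34 + 93)*(((6 + 5)/(-3 - 2))*(-3))) = 658257/((-101 - 1030301) + 59*((11/(-5))*(-3))) = 658257/(-1030402 + 59*(-1/5*11*(-3))) = 658257/(-1030402 + 59*(-11/5*(-3))) = 658257/(-1030402 + 59*(33/5)) = 658257/(-1030402 + 1947/5) = 658257/(-5150063/5) = 658257*(-5/5150063) = -3291285/5150063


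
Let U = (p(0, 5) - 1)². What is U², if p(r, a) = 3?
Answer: 16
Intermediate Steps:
U = 4 (U = (3 - 1)² = 2² = 4)
U² = 4² = 16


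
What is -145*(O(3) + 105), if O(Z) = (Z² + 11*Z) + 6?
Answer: -22185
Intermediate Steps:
O(Z) = 6 + Z² + 11*Z
-145*(O(3) + 105) = -145*((6 + 3² + 11*3) + 105) = -145*((6 + 9 + 33) + 105) = -145*(48 + 105) = -145*153 = -22185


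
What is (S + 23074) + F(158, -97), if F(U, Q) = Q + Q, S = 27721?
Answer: 50601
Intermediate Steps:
F(U, Q) = 2*Q
(S + 23074) + F(158, -97) = (27721 + 23074) + 2*(-97) = 50795 - 194 = 50601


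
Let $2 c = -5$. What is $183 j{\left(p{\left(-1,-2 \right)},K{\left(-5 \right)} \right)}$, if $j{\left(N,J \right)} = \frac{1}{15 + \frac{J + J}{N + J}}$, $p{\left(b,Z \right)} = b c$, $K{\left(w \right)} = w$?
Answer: $\frac{183}{19} \approx 9.6316$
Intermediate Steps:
$c = - \frac{5}{2}$ ($c = \frac{1}{2} \left(-5\right) = - \frac{5}{2} \approx -2.5$)
$p{\left(b,Z \right)} = - \frac{5 b}{2}$ ($p{\left(b,Z \right)} = b \left(- \frac{5}{2}\right) = - \frac{5 b}{2}$)
$j{\left(N,J \right)} = \frac{1}{15 + \frac{2 J}{J + N}}$
$183 j{\left(p{\left(-1,-2 \right)},K{\left(-5 \right)} \right)} = 183 \frac{-5 - - \frac{5}{2}}{15 \left(\left(- \frac{5}{2}\right) \left(-1\right)\right) + 17 \left(-5\right)} = 183 \frac{-5 + \frac{5}{2}}{15 \cdot \frac{5}{2} - 85} = 183 \frac{1}{\frac{75}{2} - 85} \left(- \frac{5}{2}\right) = 183 \frac{1}{- \frac{95}{2}} \left(- \frac{5}{2}\right) = 183 \left(\left(- \frac{2}{95}\right) \left(- \frac{5}{2}\right)\right) = 183 \cdot \frac{1}{19} = \frac{183}{19}$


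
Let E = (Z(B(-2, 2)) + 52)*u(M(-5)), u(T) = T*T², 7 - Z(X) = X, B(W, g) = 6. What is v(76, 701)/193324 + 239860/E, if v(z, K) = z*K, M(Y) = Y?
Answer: -2300887057/64038575 ≈ -35.930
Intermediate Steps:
Z(X) = 7 - X
u(T) = T³
v(z, K) = K*z
E = -6625 (E = ((7 - 1*6) + 52)*(-5)³ = ((7 - 6) + 52)*(-125) = (1 + 52)*(-125) = 53*(-125) = -6625)
v(76, 701)/193324 + 239860/E = (701*76)/193324 + 239860/(-6625) = 53276*(1/193324) + 239860*(-1/6625) = 13319/48331 - 47972/1325 = -2300887057/64038575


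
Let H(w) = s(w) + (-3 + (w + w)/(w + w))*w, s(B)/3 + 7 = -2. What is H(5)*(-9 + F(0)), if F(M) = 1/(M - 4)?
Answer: 1369/4 ≈ 342.25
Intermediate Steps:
s(B) = -27 (s(B) = -21 + 3*(-2) = -21 - 6 = -27)
H(w) = -27 - 2*w (H(w) = -27 + (-3 + (w + w)/(w + w))*w = -27 + (-3 + (2*w)/((2*w)))*w = -27 + (-3 + (2*w)*(1/(2*w)))*w = -27 + (-3 + 1)*w = -27 - 2*w)
F(M) = 1/(-4 + M)
H(5)*(-9 + F(0)) = (-27 - 2*5)*(-9 + 1/(-4 + 0)) = (-27 - 10)*(-9 + 1/(-4)) = -37*(-9 - 1/4) = -37*(-37/4) = 1369/4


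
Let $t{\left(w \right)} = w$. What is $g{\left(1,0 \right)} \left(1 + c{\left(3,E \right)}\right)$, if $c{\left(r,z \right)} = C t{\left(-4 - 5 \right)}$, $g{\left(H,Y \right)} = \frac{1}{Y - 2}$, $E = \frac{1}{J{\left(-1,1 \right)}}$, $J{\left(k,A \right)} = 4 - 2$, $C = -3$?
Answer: $-14$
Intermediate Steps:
$J{\left(k,A \right)} = 2$ ($J{\left(k,A \right)} = 4 - 2 = 2$)
$E = \frac{1}{2} \approx 0.5$
$g{\left(H,Y \right)} = \frac{1}{-2 + Y}$
$c{\left(r,z \right)} = 27$ ($c{\left(r,z \right)} = - 3 \left(-4 - 5\right) = \left(-3\right) \left(-9\right) = 27$)
$g{\left(1,0 \right)} \left(1 + c{\left(3,E \right)}\right) = \frac{1 + 27}{-2 + 0} = \frac{1}{-2} \cdot 28 = \left(- \frac{1}{2}\right) 28 = -14$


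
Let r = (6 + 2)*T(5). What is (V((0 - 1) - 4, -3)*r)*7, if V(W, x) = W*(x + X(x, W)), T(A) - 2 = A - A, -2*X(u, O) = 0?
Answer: 1680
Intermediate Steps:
X(u, O) = 0 (X(u, O) = -½*0 = 0)
T(A) = 2 (T(A) = 2 + (A - A) = 2 + 0 = 2)
V(W, x) = W*x (V(W, x) = W*(x + 0) = W*x)
r = 16 (r = (6 + 2)*2 = 8*2 = 16)
(V((0 - 1) - 4, -3)*r)*7 = ((((0 - 1) - 4)*(-3))*16)*7 = (((-1 - 4)*(-3))*16)*7 = (-5*(-3)*16)*7 = (15*16)*7 = 240*7 = 1680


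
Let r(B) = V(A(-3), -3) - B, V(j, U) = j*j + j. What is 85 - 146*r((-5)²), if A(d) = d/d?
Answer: 3443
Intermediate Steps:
A(d) = 1
V(j, U) = j + j² (V(j, U) = j² + j = j + j²)
r(B) = 2 - B (r(B) = 1*(1 + 1) - B = 1*2 - B = 2 - B)
85 - 146*r((-5)²) = 85 - 146*(2 - 1*(-5)²) = 85 - 146*(2 - 1*25) = 85 - 146*(2 - 25) = 85 - 146*(-23) = 85 + 3358 = 3443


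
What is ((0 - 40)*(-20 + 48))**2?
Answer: 1254400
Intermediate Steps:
((0 - 40)*(-20 + 48))**2 = (-40*28)**2 = (-1120)**2 = 1254400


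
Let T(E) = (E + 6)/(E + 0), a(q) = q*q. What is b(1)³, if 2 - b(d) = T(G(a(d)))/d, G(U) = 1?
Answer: -125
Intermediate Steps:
a(q) = q²
T(E) = (6 + E)/E
b(d) = 2 - 7/d (b(d) = 2 - (6 + 1)/1/d = 2 - 1*7/d = 2 - 7/d)
b(1)³ = (2 - 7/1)³ = (2 - 7*1)³ = (2 - 7)³ = (-5)³ = -125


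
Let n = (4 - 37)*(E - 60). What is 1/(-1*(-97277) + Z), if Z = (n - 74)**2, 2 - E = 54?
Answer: 1/13216161 ≈ 7.5665e-8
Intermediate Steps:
E = -52 (E = 2 - 1*54 = 2 - 54 = -52)
n = 3696 (n = (4 - 37)*(-52 - 60) = -33*(-112) = 3696)
Z = 13118884 (Z = (3696 - 74)**2 = 3622**2 = 13118884)
1/(-1*(-97277) + Z) = 1/(-1*(-97277) + 13118884) = 1/(97277 + 13118884) = 1/13216161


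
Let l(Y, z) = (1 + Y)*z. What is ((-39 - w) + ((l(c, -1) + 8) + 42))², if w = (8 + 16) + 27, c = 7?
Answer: 2304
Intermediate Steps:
l(Y, z) = z*(1 + Y)
w = 51 (w = 24 + 27 = 51)
((-39 - w) + ((l(c, -1) + 8) + 42))² = ((-39 - 1*51) + ((-(1 + 7) + 8) + 42))² = ((-39 - 51) + ((-1*8 + 8) + 42))² = (-90 + ((-8 + 8) + 42))² = (-90 + (0 + 42))² = (-90 + 42)² = (-48)² = 2304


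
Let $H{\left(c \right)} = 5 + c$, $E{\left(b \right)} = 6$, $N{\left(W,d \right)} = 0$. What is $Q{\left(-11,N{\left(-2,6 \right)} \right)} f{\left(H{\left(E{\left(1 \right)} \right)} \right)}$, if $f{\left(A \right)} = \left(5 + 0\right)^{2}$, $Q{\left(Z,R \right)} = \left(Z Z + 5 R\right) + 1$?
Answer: $3050$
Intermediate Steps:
$Q{\left(Z,R \right)} = 1 + Z^{2} + 5 R$ ($Q{\left(Z,R \right)} = \left(Z^{2} + 5 R\right) + 1 = 1 + Z^{2} + 5 R$)
$f{\left(A \right)} = 25$ ($f{\left(A \right)} = 5^{2} = 25$)
$Q{\left(-11,N{\left(-2,6 \right)} \right)} f{\left(H{\left(E{\left(1 \right)} \right)} \right)} = \left(1 + \left(-11\right)^{2} + 5 \cdot 0\right) 25 = \left(1 + 121 + 0\right) 25 = 122 \cdot 25 = 3050$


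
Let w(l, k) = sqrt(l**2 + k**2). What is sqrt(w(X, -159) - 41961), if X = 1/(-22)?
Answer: sqrt(-20309124 + 22*sqrt(12236005))/22 ≈ 204.46*I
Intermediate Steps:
X = -1/22 ≈ -0.045455
w(l, k) = sqrt(k**2 + l**2)
sqrt(w(X, -159) - 41961) = sqrt(sqrt((-159)**2 + (-1/22)**2) - 41961) = sqrt(sqrt(25281 + 1/484) - 41961) = sqrt(sqrt(12236005/484) - 41961) = sqrt(sqrt(12236005)/22 - 41961) = sqrt(-41961 + sqrt(12236005)/22)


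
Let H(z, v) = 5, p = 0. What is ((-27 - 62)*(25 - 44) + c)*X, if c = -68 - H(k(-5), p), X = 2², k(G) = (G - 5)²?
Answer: 6472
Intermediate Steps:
k(G) = (-5 + G)²
X = 4
c = -73 (c = -68 - 1*5 = -68 - 5 = -73)
((-27 - 62)*(25 - 44) + c)*X = ((-27 - 62)*(25 - 44) - 73)*4 = (-89*(-19) - 73)*4 = (1691 - 73)*4 = 1618*4 = 6472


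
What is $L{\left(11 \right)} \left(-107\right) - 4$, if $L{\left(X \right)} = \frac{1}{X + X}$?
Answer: $- \frac{195}{22} \approx -8.8636$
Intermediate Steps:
$L{\left(X \right)} = \frac{1}{2 X}$
$L{\left(11 \right)} \left(-107\right) - 4 = \frac{1}{2 \cdot 11} \left(-107\right) - 4 = \frac{1}{2} \cdot \frac{1}{11} \left(-107\right) - 4 = \frac{1}{22} \left(-107\right) - 4 = - \frac{107}{22} - 4 = - \frac{195}{22}$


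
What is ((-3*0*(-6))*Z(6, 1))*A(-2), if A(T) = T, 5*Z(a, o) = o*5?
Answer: 0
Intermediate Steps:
Z(a, o) = o (Z(a, o) = (o*5)/5 = (5*o)/5 = o)
((-3*0*(-6))*Z(6, 1))*A(-2) = ((-3*0*(-6))*1)*(-2) = ((0*(-6))*1)*(-2) = (0*1)*(-2) = 0*(-2) = 0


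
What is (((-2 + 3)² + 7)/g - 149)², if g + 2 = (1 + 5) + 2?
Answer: 196249/9 ≈ 21805.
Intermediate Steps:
g = 6 (g = -2 + ((1 + 5) + 2) = -2 + (6 + 2) = -2 + 8 = 6)
(((-2 + 3)² + 7)/g - 149)² = (((-2 + 3)² + 7)/6 - 149)² = ((1² + 7)*(⅙) - 149)² = ((1 + 7)*(⅙) - 149)² = (8*(⅙) - 149)² = (4/3 - 149)² = (-443/3)² = 196249/9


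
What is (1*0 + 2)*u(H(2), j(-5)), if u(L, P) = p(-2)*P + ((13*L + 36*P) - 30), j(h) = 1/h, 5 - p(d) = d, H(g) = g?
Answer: -126/5 ≈ -25.200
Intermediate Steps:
p(d) = 5 - d
j(h) = 1/h
u(L, P) = -30 + 13*L + 43*P (u(L, P) = (5 - 1*(-2))*P + ((13*L + 36*P) - 30) = (5 + 2)*P + (-30 + 13*L + 36*P) = 7*P + (-30 + 13*L + 36*P) = -30 + 13*L + 43*P)
(1*0 + 2)*u(H(2), j(-5)) = (1*0 + 2)*(-30 + 13*2 + 43/(-5)) = (0 + 2)*(-30 + 26 + 43*(-⅕)) = 2*(-30 + 26 - 43/5) = 2*(-63/5) = -126/5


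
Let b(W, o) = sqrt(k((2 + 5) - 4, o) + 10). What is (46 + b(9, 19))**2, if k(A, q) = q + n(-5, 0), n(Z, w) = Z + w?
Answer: 2140 + 184*sqrt(6) ≈ 2590.7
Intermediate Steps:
k(A, q) = -5 + q (k(A, q) = q + (-5 + 0) = q - 5 = -5 + q)
b(W, o) = sqrt(5 + o) (b(W, o) = sqrt((-5 + o) + 10) = sqrt(5 + o))
(46 + b(9, 19))**2 = (46 + sqrt(5 + 19))**2 = (46 + sqrt(24))**2 = (46 + 2*sqrt(6))**2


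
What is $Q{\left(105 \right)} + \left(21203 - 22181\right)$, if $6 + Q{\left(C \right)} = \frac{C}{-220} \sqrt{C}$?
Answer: $-984 - \frac{21 \sqrt{105}}{44} \approx -988.89$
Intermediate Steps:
$Q{\left(C \right)} = -6 - \frac{C^{\frac{3}{2}}}{220}$ ($Q{\left(C \right)} = -6 + \frac{C}{-220} \sqrt{C} = -6 + C \left(- \frac{1}{220}\right) \sqrt{C} = -6 + - \frac{C}{220} \sqrt{C} = -6 - \frac{C^{\frac{3}{2}}}{220}$)
$Q{\left(105 \right)} + \left(21203 - 22181\right) = \left(-6 - \frac{105^{\frac{3}{2}}}{220}\right) + \left(21203 - 22181\right) = \left(-6 - \frac{105 \sqrt{105}}{220}\right) + \left(21203 - 22181\right) = \left(-6 - \frac{21 \sqrt{105}}{44}\right) - 978 = -984 - \frac{21 \sqrt{105}}{44}$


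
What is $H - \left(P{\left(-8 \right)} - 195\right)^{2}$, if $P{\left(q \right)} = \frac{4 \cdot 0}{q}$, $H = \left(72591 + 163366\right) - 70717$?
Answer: $127215$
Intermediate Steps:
$H = 165240$ ($H = 235957 - 70717 = 165240$)
$P{\left(q \right)} = 0$ ($P{\left(q \right)} = \frac{0}{q} = 0$)
$H - \left(P{\left(-8 \right)} - 195\right)^{2} = 165240 - \left(0 - 195\right)^{2} = 165240 - \left(-195\right)^{2} = 165240 - 38025 = 127215$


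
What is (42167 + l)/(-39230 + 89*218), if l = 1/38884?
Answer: -1639621629/770991952 ≈ -2.1266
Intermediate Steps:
l = 1/38884 ≈ 2.5718e-5
(42167 + l)/(-39230 + 89*218) = (42167 + 1/38884)/(-39230 + 89*218) = 1639621629/(38884*(-39230 + 19402)) = (1639621629/38884)/(-19828) = (1639621629/38884)*(-1/19828) = -1639621629/770991952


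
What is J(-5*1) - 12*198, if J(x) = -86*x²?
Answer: -4526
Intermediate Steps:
J(-5*1) - 12*198 = -86*(-5*1)² - 12*198 = -86*(-5)² - 1*2376 = -86*25 - 2376 = -2150 - 2376 = -4526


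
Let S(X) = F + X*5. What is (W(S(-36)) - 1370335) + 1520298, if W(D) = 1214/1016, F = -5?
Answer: 76181811/508 ≈ 1.4996e+5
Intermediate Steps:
S(X) = -5 + 5*X (S(X) = -5 + X*5 = -5 + 5*X)
W(D) = 607/508 (W(D) = 1214*(1/1016) = 607/508)
(W(S(-36)) - 1370335) + 1520298 = (607/508 - 1370335) + 1520298 = -696129573/508 + 1520298 = 76181811/508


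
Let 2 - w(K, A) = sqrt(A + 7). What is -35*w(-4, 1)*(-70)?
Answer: 4900 - 4900*sqrt(2) ≈ -2029.6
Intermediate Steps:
w(K, A) = 2 - sqrt(7 + A) (w(K, A) = 2 - sqrt(A + 7) = 2 - sqrt(7 + A))
-35*w(-4, 1)*(-70) = -35*(2 - sqrt(7 + 1))*(-70) = -35*(2 - sqrt(8))*(-70) = -35*(2 - 2*sqrt(2))*(-70) = (-70 + 70*sqrt(2))*(-70) = 4900 - 4900*sqrt(2)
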